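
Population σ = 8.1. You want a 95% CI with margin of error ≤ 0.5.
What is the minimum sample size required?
n ≥ 1009

For margin E ≤ 0.5:
n ≥ (z* · σ / E)²
n ≥ (1.960 · 8.1 / 0.5)²
n ≥ 1008.19

Minimum n = 1009 (rounding up)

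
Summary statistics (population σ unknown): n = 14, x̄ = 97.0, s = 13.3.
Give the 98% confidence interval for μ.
(87.58, 106.42)

t-interval (σ unknown):
df = n - 1 = 13
t* = 2.650 for 98% confidence

Margin of error = t* · s/√n = 2.650 · 13.3/√14 = 9.42

CI: (87.58, 106.42)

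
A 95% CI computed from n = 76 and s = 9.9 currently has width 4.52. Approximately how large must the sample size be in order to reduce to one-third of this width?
n ≈ 684

CI width ∝ 1/√n
To reduce width by factor 3, need √n to grow by 3 → need 3² = 9 times as many samples.

Current: n = 76, width = 4.52
New: n = 684, width ≈ 1.49

Width reduced by factor of 4.52/1.49 = 3.03.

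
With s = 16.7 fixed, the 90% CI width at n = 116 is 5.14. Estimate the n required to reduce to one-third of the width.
n ≈ 1044

CI width ∝ 1/√n
To reduce width by factor 3, need √n to grow by 3 → need 3² = 9 times as many samples.

Current: n = 116, width = 5.14
New: n = 1044, width ≈ 1.70

Width reduced by factor of 5.14/1.70 = 3.02.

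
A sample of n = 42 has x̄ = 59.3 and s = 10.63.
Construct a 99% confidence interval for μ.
(54.87, 63.73)

t-interval (σ unknown):
df = n - 1 = 41
t* = 2.701 for 99% confidence

Margin of error = t* · s/√n = 2.701 · 10.63/√42 = 4.43

CI: (54.87, 63.73)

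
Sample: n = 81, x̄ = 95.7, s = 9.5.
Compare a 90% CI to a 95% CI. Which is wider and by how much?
95% CI is wider by 0.69

df = 80
90% CI: t* = 1.664, (93.94, 97.46), width = 2 · t* · s/√n = 3.51
95% CI: t* = 1.990, (93.60, 97.80), width = 2 · t* · s/√n = 4.20

The 95% CI is wider by 4.20 - 3.51 = 0.69.
Higher confidence requires a wider interval.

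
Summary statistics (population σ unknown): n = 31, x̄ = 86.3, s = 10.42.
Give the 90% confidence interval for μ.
(83.12, 89.48)

t-interval (σ unknown):
df = n - 1 = 30
t* = 1.697 for 90% confidence

Margin of error = t* · s/√n = 1.697 · 10.42/√31 = 3.18

CI: (83.12, 89.48)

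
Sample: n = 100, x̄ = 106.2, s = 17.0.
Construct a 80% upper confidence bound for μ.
μ ≤ 107.64

Upper bound (one-sided):
t* = 0.845 (one-sided for 80%)
Upper bound = x̄ + t* · s/√n = 106.2 + 0.845 · 17.0/√100 = 107.64

We are 80% confident that μ ≤ 107.64.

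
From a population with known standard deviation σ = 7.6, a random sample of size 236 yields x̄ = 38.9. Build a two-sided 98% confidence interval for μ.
(37.75, 40.05)

z-interval (σ known):
z* = 2.326 for 98% confidence

Margin of error = z* · σ/√n = 2.326 · 7.6/√236 = 1.15

CI: (38.9 - 1.15, 38.9 + 1.15) = (37.75, 40.05)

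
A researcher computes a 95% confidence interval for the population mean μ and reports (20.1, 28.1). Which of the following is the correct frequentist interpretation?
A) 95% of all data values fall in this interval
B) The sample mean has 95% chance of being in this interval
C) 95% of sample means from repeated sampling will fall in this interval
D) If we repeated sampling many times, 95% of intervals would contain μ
D

A) Wrong — a CI is about the parameter μ, not individual data values.
B) Wrong — x̄ is observed and sits in the interval by construction.
C) Wrong — coverage applies to intervals containing μ, not to future x̄ values.
D) Correct — this is the frequentist long-run coverage interpretation.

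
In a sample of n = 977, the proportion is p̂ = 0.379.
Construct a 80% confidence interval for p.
(0.359, 0.399)

Proportion CI:
SE = √(p̂(1-p̂)/n) = √(0.379 · 0.621 / 977) = 0.01552

z* = 1.282
Margin = z* · SE = 1.282 · 0.01552 = 0.0199

CI: 0.379 ± 0.0199 = (0.359, 0.399)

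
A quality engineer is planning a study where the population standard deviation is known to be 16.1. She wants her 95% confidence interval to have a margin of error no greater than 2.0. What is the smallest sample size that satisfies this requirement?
n ≥ 249

For margin E ≤ 2.0:
n ≥ (z* · σ / E)²
n ≥ (1.960 · 16.1 / 2.0)²
n ≥ 248.95

Minimum n = 249 (rounding up)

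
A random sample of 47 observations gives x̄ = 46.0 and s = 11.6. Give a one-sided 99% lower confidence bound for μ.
μ ≥ 41.92

Lower bound (one-sided):
t* = 2.410 (one-sided for 99%)
Lower bound = x̄ - t* · s/√n = 46.0 - 2.410 · 11.6/√47 = 41.92

We are 99% confident that μ ≥ 41.92.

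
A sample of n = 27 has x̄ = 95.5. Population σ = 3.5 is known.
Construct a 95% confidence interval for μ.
(94.18, 96.82)

z-interval (σ known):
z* = 1.960 for 95% confidence

Margin of error = z* · σ/√n = 1.960 · 3.5/√27 = 1.32

CI: (95.5 - 1.32, 95.5 + 1.32) = (94.18, 96.82)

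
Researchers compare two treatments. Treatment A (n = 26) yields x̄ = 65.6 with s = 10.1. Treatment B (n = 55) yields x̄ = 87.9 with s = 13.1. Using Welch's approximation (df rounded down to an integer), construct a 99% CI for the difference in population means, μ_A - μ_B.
(-29.35, -15.25)

Difference: x̄₁ - x̄₂ = -22.30
SE = √(s₁²/n₁ + s₂²/n₂) = √(10.1²/26 + 13.1²/55) = 2.6540
df = 62.33 → 62 (Welch–Satterthwaite, rounded down)
t* = 2.657

CI: -22.30 ± 2.657 · 2.6540 = -22.30 ± 7.05 = (-29.35, -15.25)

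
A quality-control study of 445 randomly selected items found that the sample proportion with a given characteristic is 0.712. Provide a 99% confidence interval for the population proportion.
(0.657, 0.767)

Proportion CI:
SE = √(p̂(1-p̂)/n) = √(0.712 · 0.288 / 445) = 0.02147

z* = 2.576
Margin = z* · SE = 2.576 · 0.02147 = 0.0553

CI: 0.712 ± 0.0553 = (0.657, 0.767)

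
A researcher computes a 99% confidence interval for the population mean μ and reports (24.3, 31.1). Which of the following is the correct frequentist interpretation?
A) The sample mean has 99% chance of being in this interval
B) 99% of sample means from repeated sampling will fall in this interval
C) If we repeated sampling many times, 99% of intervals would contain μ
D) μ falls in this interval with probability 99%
C

A) Wrong — x̄ is observed and sits in the interval by construction.
B) Wrong — coverage applies to intervals containing μ, not to future x̄ values.
C) Correct — this is the frequentist long-run coverage interpretation.
D) Wrong — μ is fixed; the randomness lives in the interval, not in μ.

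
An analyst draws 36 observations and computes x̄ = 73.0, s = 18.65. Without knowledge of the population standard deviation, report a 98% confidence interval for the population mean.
(65.42, 80.58)

t-interval (σ unknown):
df = n - 1 = 35
t* = 2.438 for 98% confidence

Margin of error = t* · s/√n = 2.438 · 18.65/√36 = 7.58

CI: (65.42, 80.58)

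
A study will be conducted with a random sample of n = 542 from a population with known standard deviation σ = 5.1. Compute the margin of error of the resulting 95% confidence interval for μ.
Margin of error = 0.43

Margin of error = z* · σ/√n
= 1.960 · 5.1/√542
= 1.960 · 5.1/23.2809
= 0.43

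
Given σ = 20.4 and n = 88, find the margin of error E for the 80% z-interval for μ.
Margin of error = 2.79

Margin of error = z* · σ/√n
= 1.282 · 20.4/√88
= 1.282 · 20.4/9.3808
= 2.79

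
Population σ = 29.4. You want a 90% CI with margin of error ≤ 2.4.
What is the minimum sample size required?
n ≥ 407

For margin E ≤ 2.4:
n ≥ (z* · σ / E)²
n ≥ (1.645 · 29.4 / 2.4)²
n ≥ 406.07

Minimum n = 407 (rounding up)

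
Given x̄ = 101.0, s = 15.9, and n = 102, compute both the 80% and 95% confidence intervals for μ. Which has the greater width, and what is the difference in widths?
95% CI is wider by 2.19

df = 101
80% CI: t* = 1.290, (98.97, 103.03), width = 2 · t* · s/√n = 4.06
95% CI: t* = 1.984, (97.88, 104.12), width = 2 · t* · s/√n = 6.25

The 95% CI is wider by 6.25 - 4.06 = 2.19.
Higher confidence requires a wider interval.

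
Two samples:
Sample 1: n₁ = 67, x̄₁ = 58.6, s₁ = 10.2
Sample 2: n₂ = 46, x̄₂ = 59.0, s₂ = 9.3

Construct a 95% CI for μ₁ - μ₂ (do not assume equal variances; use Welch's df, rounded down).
(-4.07, 3.27)

Difference: x̄₁ - x̄₂ = -0.40
SE = √(s₁²/n₁ + s₂²/n₂) = √(10.2²/67 + 9.3²/46) = 1.8529
df = 102.40 → 102 (Welch–Satterthwaite, rounded down)
t* = 1.983

CI: -0.40 ± 1.983 · 1.8529 = -0.40 ± 3.67 = (-4.07, 3.27)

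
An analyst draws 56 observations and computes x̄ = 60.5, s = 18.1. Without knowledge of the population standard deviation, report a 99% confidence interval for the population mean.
(54.05, 66.95)

t-interval (σ unknown):
df = n - 1 = 55
t* = 2.668 for 99% confidence

Margin of error = t* · s/√n = 2.668 · 18.1/√56 = 6.45

CI: (54.05, 66.95)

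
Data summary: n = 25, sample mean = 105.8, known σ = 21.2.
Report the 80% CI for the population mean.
(100.36, 111.24)

z-interval (σ known):
z* = 1.282 for 80% confidence

Margin of error = z* · σ/√n = 1.282 · 21.2/√25 = 5.44

CI: (105.8 - 5.44, 105.8 + 5.44) = (100.36, 111.24)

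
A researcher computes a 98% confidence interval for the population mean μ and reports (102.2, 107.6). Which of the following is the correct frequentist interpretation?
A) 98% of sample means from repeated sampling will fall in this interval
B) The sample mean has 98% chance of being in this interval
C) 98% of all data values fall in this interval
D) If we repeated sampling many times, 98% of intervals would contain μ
D

A) Wrong — coverage applies to intervals containing μ, not to future x̄ values.
B) Wrong — x̄ is observed and sits in the interval by construction.
C) Wrong — a CI is about the parameter μ, not individual data values.
D) Correct — this is the frequentist long-run coverage interpretation.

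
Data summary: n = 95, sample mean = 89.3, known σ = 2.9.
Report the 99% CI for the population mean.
(88.53, 90.07)

z-interval (σ known):
z* = 2.576 for 99% confidence

Margin of error = z* · σ/√n = 2.576 · 2.9/√95 = 0.77

CI: (89.3 - 0.77, 89.3 + 0.77) = (88.53, 90.07)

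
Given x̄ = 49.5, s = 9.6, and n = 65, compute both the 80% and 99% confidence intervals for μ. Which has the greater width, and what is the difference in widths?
99% CI is wider by 3.24

df = 64
80% CI: t* = 1.295, (47.96, 51.04), width = 2 · t* · s/√n = 3.08
99% CI: t* = 2.655, (46.34, 52.66), width = 2 · t* · s/√n = 6.32

The 99% CI is wider by 6.32 - 3.08 = 3.24.
Higher confidence requires a wider interval.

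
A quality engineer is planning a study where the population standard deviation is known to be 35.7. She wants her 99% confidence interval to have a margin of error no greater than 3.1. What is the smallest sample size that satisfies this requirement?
n ≥ 881

For margin E ≤ 3.1:
n ≥ (z* · σ / E)²
n ≥ (2.576 · 35.7 / 3.1)²
n ≥ 880.04

Minimum n = 881 (rounding up)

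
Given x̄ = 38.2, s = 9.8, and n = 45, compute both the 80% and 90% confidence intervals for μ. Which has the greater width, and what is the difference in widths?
90% CI is wider by 1.11

df = 44
80% CI: t* = 1.301, (36.30, 40.10), width = 2 · t* · s/√n = 3.80
90% CI: t* = 1.680, (35.75, 40.65), width = 2 · t* · s/√n = 4.91

The 90% CI is wider by 4.91 - 3.80 = 1.11.
Higher confidence requires a wider interval.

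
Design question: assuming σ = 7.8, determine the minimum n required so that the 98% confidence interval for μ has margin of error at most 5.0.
n ≥ 14

For margin E ≤ 5.0:
n ≥ (z* · σ / E)²
n ≥ (2.326 · 7.8 / 5.0)²
n ≥ 13.17

Minimum n = 14 (rounding up)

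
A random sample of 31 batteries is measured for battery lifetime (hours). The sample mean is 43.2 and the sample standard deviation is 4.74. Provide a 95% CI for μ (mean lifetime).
(41.46, 44.94)

t-interval (σ unknown):
df = n - 1 = 30
t* = 2.042 for 95% confidence

Margin of error = t* · s/√n = 2.042 · 4.74/√31 = 1.74

CI: (41.46, 44.94)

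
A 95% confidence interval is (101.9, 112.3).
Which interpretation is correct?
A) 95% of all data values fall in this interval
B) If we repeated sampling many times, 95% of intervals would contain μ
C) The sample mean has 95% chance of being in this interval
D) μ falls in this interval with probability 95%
B

A) Wrong — a CI is about the parameter μ, not individual data values.
B) Correct — this is the frequentist long-run coverage interpretation.
C) Wrong — x̄ is observed and sits in the interval by construction.
D) Wrong — μ is fixed; the randomness lives in the interval, not in μ.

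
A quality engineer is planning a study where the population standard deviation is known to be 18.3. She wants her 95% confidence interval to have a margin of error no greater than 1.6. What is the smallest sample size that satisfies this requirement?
n ≥ 503

For margin E ≤ 1.6:
n ≥ (z* · σ / E)²
n ≥ (1.960 · 18.3 / 1.6)²
n ≥ 502.54

Minimum n = 503 (rounding up)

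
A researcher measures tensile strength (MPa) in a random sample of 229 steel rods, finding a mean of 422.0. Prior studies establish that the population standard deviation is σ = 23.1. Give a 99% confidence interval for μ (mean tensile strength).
(418.07, 425.93)

z-interval (σ known):
z* = 2.576 for 99% confidence

Margin of error = z* · σ/√n = 2.576 · 23.1/√229 = 3.93

CI: (422.0 - 3.93, 422.0 + 3.93) = (418.07, 425.93)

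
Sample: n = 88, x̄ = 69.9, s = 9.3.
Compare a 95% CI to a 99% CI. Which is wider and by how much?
99% CI is wider by 1.28

df = 87
95% CI: t* = 1.988, (67.93, 71.87), width = 2 · t* · s/√n = 3.94
99% CI: t* = 2.634, (67.29, 72.51), width = 2 · t* · s/√n = 5.22

The 99% CI is wider by 5.22 - 3.94 = 1.28.
Higher confidence requires a wider interval.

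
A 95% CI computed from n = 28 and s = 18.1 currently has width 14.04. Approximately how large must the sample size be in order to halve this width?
n ≈ 112

CI width ∝ 1/√n
To reduce width by factor 2, need √n to grow by 2 → need 2² = 4 times as many samples.

Current: n = 28, width = 14.04
New: n = 112, width ≈ 6.78

Width reduced by factor of 14.04/6.78 = 2.07.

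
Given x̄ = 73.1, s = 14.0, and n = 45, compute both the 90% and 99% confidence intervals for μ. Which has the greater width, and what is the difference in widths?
99% CI is wider by 4.23

df = 44
90% CI: t* = 1.680, (69.59, 76.61), width = 2 · t* · s/√n = 7.01
99% CI: t* = 2.692, (67.48, 78.72), width = 2 · t* · s/√n = 11.24

The 99% CI is wider by 11.24 - 7.01 = 4.23.
Higher confidence requires a wider interval.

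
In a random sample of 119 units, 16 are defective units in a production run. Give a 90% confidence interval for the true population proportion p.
(0.083, 0.186)

Proportion CI:
p̂ = 16/119 = 0.13445
SE = √(p̂(1-p̂)/n) = √(0.13445 · 0.86555 / 119) = 0.03127

z* = 1.645
Margin = z* · SE = 1.645 · 0.03127 = 0.0514

CI: 0.13445 ± 0.0514 = (0.083, 0.186)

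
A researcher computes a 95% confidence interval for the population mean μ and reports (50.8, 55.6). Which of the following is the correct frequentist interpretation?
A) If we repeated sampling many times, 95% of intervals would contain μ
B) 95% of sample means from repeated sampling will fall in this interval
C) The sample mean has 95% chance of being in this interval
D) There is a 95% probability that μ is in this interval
A

A) Correct — this is the frequentist long-run coverage interpretation.
B) Wrong — coverage applies to intervals containing μ, not to future x̄ values.
C) Wrong — x̄ is observed and sits in the interval by construction.
D) Wrong — μ is fixed; the randomness lives in the interval, not in μ.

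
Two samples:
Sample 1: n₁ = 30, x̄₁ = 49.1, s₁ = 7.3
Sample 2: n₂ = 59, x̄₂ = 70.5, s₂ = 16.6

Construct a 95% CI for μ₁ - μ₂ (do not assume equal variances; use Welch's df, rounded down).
(-26.45, -16.35)

Difference: x̄₁ - x̄₂ = -21.40
SE = √(s₁²/n₁ + s₂²/n₂) = √(7.3²/30 + 16.6²/59) = 2.5391
df = 85.71 → 85 (Welch–Satterthwaite, rounded down)
t* = 1.988

CI: -21.40 ± 1.988 · 2.5391 = -21.40 ± 5.05 = (-26.45, -16.35)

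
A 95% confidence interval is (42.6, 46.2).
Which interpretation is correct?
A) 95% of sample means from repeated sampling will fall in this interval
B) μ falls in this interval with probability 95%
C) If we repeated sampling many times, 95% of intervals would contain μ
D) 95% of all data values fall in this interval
C

A) Wrong — coverage applies to intervals containing μ, not to future x̄ values.
B) Wrong — μ is fixed; the randomness lives in the interval, not in μ.
C) Correct — this is the frequentist long-run coverage interpretation.
D) Wrong — a CI is about the parameter μ, not individual data values.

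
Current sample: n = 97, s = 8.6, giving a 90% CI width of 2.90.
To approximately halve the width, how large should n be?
n ≈ 388

CI width ∝ 1/√n
To reduce width by factor 2, need √n to grow by 2 → need 2² = 4 times as many samples.

Current: n = 97, width = 2.90
New: n = 388, width ≈ 1.44

Width reduced by factor of 2.90/1.44 = 2.01.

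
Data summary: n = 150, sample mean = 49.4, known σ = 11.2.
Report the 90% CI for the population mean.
(47.90, 50.90)

z-interval (σ known):
z* = 1.645 for 90% confidence

Margin of error = z* · σ/√n = 1.645 · 11.2/√150 = 1.50

CI: (49.4 - 1.50, 49.4 + 1.50) = (47.90, 50.90)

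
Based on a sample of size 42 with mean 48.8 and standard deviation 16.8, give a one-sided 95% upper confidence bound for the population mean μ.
μ ≤ 53.16

Upper bound (one-sided):
t* = 1.683 (one-sided for 95%)
Upper bound = x̄ + t* · s/√n = 48.8 + 1.683 · 16.8/√42 = 53.16

We are 95% confident that μ ≤ 53.16.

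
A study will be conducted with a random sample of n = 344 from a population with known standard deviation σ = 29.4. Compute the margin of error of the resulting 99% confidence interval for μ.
Margin of error = 4.08

Margin of error = z* · σ/√n
= 2.576 · 29.4/√344
= 2.576 · 29.4/18.5472
= 4.08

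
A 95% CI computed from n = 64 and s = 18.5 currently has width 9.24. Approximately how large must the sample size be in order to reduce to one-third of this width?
n ≈ 576

CI width ∝ 1/√n
To reduce width by factor 3, need √n to grow by 3 → need 3² = 9 times as many samples.

Current: n = 64, width = 9.24
New: n = 576, width ≈ 3.03

Width reduced by factor of 9.24/3.03 = 3.05.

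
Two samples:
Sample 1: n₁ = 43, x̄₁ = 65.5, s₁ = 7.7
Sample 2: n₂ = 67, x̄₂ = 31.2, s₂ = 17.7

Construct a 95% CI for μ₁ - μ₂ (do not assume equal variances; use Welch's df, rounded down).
(29.42, 39.18)

Difference: x̄₁ - x̄₂ = 34.30
SE = √(s₁²/n₁ + s₂²/n₂) = √(7.7²/43 + 17.7²/67) = 2.4607
df = 97.36 → 97 (Welch–Satterthwaite, rounded down)
t* = 1.985

CI: 34.30 ± 1.985 · 2.4607 = 34.30 ± 4.88 = (29.42, 39.18)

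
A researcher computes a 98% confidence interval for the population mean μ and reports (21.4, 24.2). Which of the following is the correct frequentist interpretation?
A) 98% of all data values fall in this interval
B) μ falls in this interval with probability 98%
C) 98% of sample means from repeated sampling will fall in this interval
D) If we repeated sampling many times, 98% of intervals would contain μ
D

A) Wrong — a CI is about the parameter μ, not individual data values.
B) Wrong — μ is fixed; the randomness lives in the interval, not in μ.
C) Wrong — coverage applies to intervals containing μ, not to future x̄ values.
D) Correct — this is the frequentist long-run coverage interpretation.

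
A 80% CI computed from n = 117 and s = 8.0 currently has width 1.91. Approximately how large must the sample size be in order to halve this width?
n ≈ 468

CI width ∝ 1/√n
To reduce width by factor 2, need √n to grow by 2 → need 2² = 4 times as many samples.

Current: n = 117, width = 1.91
New: n = 468, width ≈ 0.95

Width reduced by factor of 1.91/0.95 = 2.01.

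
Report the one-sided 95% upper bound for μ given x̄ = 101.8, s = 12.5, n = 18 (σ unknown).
μ ≤ 106.93

Upper bound (one-sided):
t* = 1.740 (one-sided for 95%)
Upper bound = x̄ + t* · s/√n = 101.8 + 1.740 · 12.5/√18 = 106.93

We are 95% confident that μ ≤ 106.93.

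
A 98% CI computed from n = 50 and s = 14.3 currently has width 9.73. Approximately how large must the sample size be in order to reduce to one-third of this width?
n ≈ 450

CI width ∝ 1/√n
To reduce width by factor 3, need √n to grow by 3 → need 3² = 9 times as many samples.

Current: n = 50, width = 9.73
New: n = 450, width ≈ 3.15

Width reduced by factor of 9.73/3.15 = 3.09.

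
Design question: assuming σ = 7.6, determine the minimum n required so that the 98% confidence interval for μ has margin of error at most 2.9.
n ≥ 38

For margin E ≤ 2.9:
n ≥ (z* · σ / E)²
n ≥ (2.326 · 7.6 / 2.9)²
n ≥ 37.16

Minimum n = 38 (rounding up)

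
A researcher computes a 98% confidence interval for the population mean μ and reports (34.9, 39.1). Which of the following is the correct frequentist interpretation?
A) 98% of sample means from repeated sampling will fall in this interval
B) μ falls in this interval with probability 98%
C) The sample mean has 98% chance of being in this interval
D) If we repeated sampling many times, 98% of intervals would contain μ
D

A) Wrong — coverage applies to intervals containing μ, not to future x̄ values.
B) Wrong — μ is fixed; the randomness lives in the interval, not in μ.
C) Wrong — x̄ is observed and sits in the interval by construction.
D) Correct — this is the frequentist long-run coverage interpretation.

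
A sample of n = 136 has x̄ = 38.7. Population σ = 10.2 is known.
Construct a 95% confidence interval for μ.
(36.99, 40.41)

z-interval (σ known):
z* = 1.960 for 95% confidence

Margin of error = z* · σ/√n = 1.960 · 10.2/√136 = 1.71

CI: (38.7 - 1.71, 38.7 + 1.71) = (36.99, 40.41)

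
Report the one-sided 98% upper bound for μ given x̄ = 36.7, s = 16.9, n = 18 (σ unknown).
μ ≤ 45.56

Upper bound (one-sided):
t* = 2.224 (one-sided for 98%)
Upper bound = x̄ + t* · s/√n = 36.7 + 2.224 · 16.9/√18 = 45.56

We are 98% confident that μ ≤ 45.56.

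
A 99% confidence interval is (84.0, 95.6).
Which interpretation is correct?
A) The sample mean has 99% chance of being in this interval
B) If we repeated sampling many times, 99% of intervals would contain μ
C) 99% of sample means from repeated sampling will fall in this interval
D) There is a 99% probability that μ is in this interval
B

A) Wrong — x̄ is observed and sits in the interval by construction.
B) Correct — this is the frequentist long-run coverage interpretation.
C) Wrong — coverage applies to intervals containing μ, not to future x̄ values.
D) Wrong — μ is fixed; the randomness lives in the interval, not in μ.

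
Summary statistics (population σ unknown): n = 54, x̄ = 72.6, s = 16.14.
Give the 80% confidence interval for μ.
(69.75, 75.45)

t-interval (σ unknown):
df = n - 1 = 53
t* = 1.298 for 80% confidence

Margin of error = t* · s/√n = 1.298 · 16.14/√54 = 2.85

CI: (69.75, 75.45)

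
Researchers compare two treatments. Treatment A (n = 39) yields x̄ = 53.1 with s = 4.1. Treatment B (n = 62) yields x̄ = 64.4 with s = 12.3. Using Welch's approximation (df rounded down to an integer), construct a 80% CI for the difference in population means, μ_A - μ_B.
(-13.49, -9.11)

Difference: x̄₁ - x̄₂ = -11.30
SE = √(s₁²/n₁ + s₂²/n₂) = √(4.1²/39 + 12.3²/62) = 1.6945
df = 80.42 → 80 (Welch–Satterthwaite, rounded down)
t* = 1.292

CI: -11.30 ± 1.292 · 1.6945 = -11.30 ± 2.19 = (-13.49, -9.11)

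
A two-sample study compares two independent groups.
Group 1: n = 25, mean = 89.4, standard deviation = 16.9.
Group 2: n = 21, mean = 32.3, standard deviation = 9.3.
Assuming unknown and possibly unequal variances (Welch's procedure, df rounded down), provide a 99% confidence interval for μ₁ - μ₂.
(46.41, 67.79)

Difference: x̄₁ - x̄₂ = 57.10
SE = √(s₁²/n₁ + s₂²/n₂) = √(16.9²/25 + 9.3²/21) = 3.9425
df = 38.43 → 38 (Welch–Satterthwaite, rounded down)
t* = 2.712

CI: 57.10 ± 2.712 · 3.9425 = 57.10 ± 10.69 = (46.41, 67.79)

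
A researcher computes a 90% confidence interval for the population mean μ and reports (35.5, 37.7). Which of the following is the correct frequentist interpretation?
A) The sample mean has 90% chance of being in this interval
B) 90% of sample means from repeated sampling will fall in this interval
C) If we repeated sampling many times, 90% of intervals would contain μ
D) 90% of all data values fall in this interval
C

A) Wrong — x̄ is observed and sits in the interval by construction.
B) Wrong — coverage applies to intervals containing μ, not to future x̄ values.
C) Correct — this is the frequentist long-run coverage interpretation.
D) Wrong — a CI is about the parameter μ, not individual data values.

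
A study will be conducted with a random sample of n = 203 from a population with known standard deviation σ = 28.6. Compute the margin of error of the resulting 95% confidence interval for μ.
Margin of error = 3.93

Margin of error = z* · σ/√n
= 1.960 · 28.6/√203
= 1.960 · 28.6/14.2478
= 3.93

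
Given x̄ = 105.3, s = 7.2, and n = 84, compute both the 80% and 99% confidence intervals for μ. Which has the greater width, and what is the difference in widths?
99% CI is wider by 2.11

df = 83
80% CI: t* = 1.292, (104.29, 106.31), width = 2 · t* · s/√n = 2.03
99% CI: t* = 2.636, (103.23, 107.37), width = 2 · t* · s/√n = 4.14

The 99% CI is wider by 4.14 - 2.03 = 2.11.
Higher confidence requires a wider interval.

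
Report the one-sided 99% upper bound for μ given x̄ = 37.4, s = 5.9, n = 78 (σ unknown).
μ ≤ 38.99

Upper bound (one-sided):
t* = 2.376 (one-sided for 99%)
Upper bound = x̄ + t* · s/√n = 37.4 + 2.376 · 5.9/√78 = 38.99

We are 99% confident that μ ≤ 38.99.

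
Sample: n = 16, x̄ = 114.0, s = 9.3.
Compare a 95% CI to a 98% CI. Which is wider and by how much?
98% CI is wider by 2.19

df = 15
95% CI: t* = 2.131, (109.05, 118.95), width = 2 · t* · s/√n = 9.91
98% CI: t* = 2.602, (107.95, 120.05), width = 2 · t* · s/√n = 12.10

The 98% CI is wider by 12.10 - 9.91 = 2.19.
Higher confidence requires a wider interval.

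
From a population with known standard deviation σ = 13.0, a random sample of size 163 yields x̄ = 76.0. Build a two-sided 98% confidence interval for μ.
(73.63, 78.37)

z-interval (σ known):
z* = 2.326 for 98% confidence

Margin of error = z* · σ/√n = 2.326 · 13.0/√163 = 2.37

CI: (76.0 - 2.37, 76.0 + 2.37) = (73.63, 78.37)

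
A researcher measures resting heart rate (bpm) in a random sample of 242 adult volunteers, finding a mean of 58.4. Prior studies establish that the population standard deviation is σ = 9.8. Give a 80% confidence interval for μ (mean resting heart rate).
(57.59, 59.21)

z-interval (σ known):
z* = 1.282 for 80% confidence

Margin of error = z* · σ/√n = 1.282 · 9.8/√242 = 0.81

CI: (58.4 - 0.81, 58.4 + 0.81) = (57.59, 59.21)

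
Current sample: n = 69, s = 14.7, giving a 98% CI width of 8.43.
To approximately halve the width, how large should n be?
n ≈ 276

CI width ∝ 1/√n
To reduce width by factor 2, need √n to grow by 2 → need 2² = 4 times as many samples.

Current: n = 69, width = 8.43
New: n = 276, width ≈ 4.14

Width reduced by factor of 8.43/4.14 = 2.04.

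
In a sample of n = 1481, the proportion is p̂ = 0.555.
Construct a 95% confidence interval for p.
(0.530, 0.580)

Proportion CI:
SE = √(p̂(1-p̂)/n) = √(0.555 · 0.445 / 1481) = 0.01291

z* = 1.960
Margin = z* · SE = 1.960 · 0.01291 = 0.0253

CI: 0.555 ± 0.0253 = (0.530, 0.580)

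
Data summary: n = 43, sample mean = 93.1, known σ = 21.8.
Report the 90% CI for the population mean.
(87.63, 98.57)

z-interval (σ known):
z* = 1.645 for 90% confidence

Margin of error = z* · σ/√n = 1.645 · 21.8/√43 = 5.47

CI: (93.1 - 5.47, 93.1 + 5.47) = (87.63, 98.57)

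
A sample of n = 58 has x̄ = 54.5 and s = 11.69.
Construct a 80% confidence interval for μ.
(52.51, 56.49)

t-interval (σ unknown):
df = n - 1 = 57
t* = 1.297 for 80% confidence

Margin of error = t* · s/√n = 1.297 · 11.69/√58 = 1.99

CI: (52.51, 56.49)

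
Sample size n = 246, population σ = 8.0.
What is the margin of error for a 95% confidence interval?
Margin of error = 1.00

Margin of error = z* · σ/√n
= 1.960 · 8.0/√246
= 1.960 · 8.0/15.6844
= 1.00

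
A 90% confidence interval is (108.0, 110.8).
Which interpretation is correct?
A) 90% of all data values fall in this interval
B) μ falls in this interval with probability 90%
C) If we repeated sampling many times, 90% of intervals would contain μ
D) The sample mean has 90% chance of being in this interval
C

A) Wrong — a CI is about the parameter μ, not individual data values.
B) Wrong — μ is fixed; the randomness lives in the interval, not in μ.
C) Correct — this is the frequentist long-run coverage interpretation.
D) Wrong — x̄ is observed and sits in the interval by construction.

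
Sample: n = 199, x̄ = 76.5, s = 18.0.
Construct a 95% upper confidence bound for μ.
μ ≤ 78.61

Upper bound (one-sided):
t* = 1.653 (one-sided for 95%)
Upper bound = x̄ + t* · s/√n = 76.5 + 1.653 · 18.0/√199 = 78.61

We are 95% confident that μ ≤ 78.61.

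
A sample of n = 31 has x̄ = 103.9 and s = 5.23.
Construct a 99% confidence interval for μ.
(101.32, 106.48)

t-interval (σ unknown):
df = n - 1 = 30
t* = 2.750 for 99% confidence

Margin of error = t* · s/√n = 2.750 · 5.23/√31 = 2.58

CI: (101.32, 106.48)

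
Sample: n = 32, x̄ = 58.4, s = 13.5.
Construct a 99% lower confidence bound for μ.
μ ≥ 52.55

Lower bound (one-sided):
t* = 2.453 (one-sided for 99%)
Lower bound = x̄ - t* · s/√n = 58.4 - 2.453 · 13.5/√32 = 52.55

We are 99% confident that μ ≥ 52.55.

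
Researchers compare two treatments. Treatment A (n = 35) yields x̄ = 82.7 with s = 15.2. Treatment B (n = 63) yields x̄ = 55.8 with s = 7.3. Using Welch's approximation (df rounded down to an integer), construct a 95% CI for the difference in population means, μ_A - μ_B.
(21.39, 32.41)

Difference: x̄₁ - x̄₂ = 26.90
SE = √(s₁²/n₁ + s₂²/n₂) = √(15.2²/35 + 7.3²/63) = 2.7289
df = 42.89 → 42 (Welch–Satterthwaite, rounded down)
t* = 2.018

CI: 26.90 ± 2.018 · 2.7289 = 26.90 ± 5.51 = (21.39, 32.41)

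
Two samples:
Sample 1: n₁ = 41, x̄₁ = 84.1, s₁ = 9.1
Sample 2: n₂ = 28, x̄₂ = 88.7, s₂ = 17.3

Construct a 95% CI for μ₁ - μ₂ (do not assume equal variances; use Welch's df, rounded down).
(-11.82, 2.62)

Difference: x̄₁ - x̄₂ = -4.60
SE = √(s₁²/n₁ + s₂²/n₂) = √(9.1²/41 + 17.3²/28) = 3.5649
df = 37.27 → 37 (Welch–Satterthwaite, rounded down)
t* = 2.026

CI: -4.60 ± 2.026 · 3.5649 = -4.60 ± 7.22 = (-11.82, 2.62)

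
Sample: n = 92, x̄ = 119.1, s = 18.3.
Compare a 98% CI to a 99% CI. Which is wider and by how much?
99% CI is wider by 1.00

df = 91
98% CI: t* = 2.368, (114.58, 123.62), width = 2 · t* · s/√n = 9.04
99% CI: t* = 2.631, (114.08, 124.12), width = 2 · t* · s/√n = 10.04

The 99% CI is wider by 10.04 - 9.04 = 1.00.
Higher confidence requires a wider interval.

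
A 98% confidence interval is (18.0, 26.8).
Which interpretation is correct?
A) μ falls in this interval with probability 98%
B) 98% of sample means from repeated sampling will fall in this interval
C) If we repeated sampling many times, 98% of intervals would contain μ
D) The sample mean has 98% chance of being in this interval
C

A) Wrong — μ is fixed; the randomness lives in the interval, not in μ.
B) Wrong — coverage applies to intervals containing μ, not to future x̄ values.
C) Correct — this is the frequentist long-run coverage interpretation.
D) Wrong — x̄ is observed and sits in the interval by construction.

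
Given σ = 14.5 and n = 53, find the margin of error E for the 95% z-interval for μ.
Margin of error = 3.90

Margin of error = z* · σ/√n
= 1.960 · 14.5/√53
= 1.960 · 14.5/7.2801
= 3.90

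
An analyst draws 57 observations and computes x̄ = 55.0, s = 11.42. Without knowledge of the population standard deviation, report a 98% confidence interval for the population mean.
(51.38, 58.62)

t-interval (σ unknown):
df = n - 1 = 56
t* = 2.395 for 98% confidence

Margin of error = t* · s/√n = 2.395 · 11.42/√57 = 3.62

CI: (51.38, 58.62)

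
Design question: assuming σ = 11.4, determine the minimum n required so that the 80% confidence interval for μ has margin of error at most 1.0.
n ≥ 214

For margin E ≤ 1.0:
n ≥ (z* · σ / E)²
n ≥ (1.282 · 11.4 / 1.0)²
n ≥ 213.59

Minimum n = 214 (rounding up)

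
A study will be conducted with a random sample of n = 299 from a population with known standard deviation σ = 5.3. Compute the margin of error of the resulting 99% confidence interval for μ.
Margin of error = 0.79

Margin of error = z* · σ/√n
= 2.576 · 5.3/√299
= 2.576 · 5.3/17.2916
= 0.79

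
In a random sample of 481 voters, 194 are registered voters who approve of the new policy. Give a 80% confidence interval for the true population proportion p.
(0.375, 0.432)

Proportion CI:
p̂ = 194/481 = 0.40333
SE = √(p̂(1-p̂)/n) = √(0.40333 · 0.59667 / 481) = 0.02237

z* = 1.282
Margin = z* · SE = 1.282 · 0.02237 = 0.0287

CI: 0.40333 ± 0.0287 = (0.375, 0.432)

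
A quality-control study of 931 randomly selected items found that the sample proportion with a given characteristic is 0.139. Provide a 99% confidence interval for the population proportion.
(0.110, 0.168)

Proportion CI:
SE = √(p̂(1-p̂)/n) = √(0.139 · 0.861 / 931) = 0.01134

z* = 2.576
Margin = z* · SE = 2.576 · 0.01134 = 0.0292

CI: 0.139 ± 0.0292 = (0.110, 0.168)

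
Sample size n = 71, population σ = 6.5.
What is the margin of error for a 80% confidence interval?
Margin of error = 0.99

Margin of error = z* · σ/√n
= 1.282 · 6.5/√71
= 1.282 · 6.5/8.4261
= 0.99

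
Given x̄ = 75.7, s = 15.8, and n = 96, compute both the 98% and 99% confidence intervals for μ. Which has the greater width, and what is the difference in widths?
99% CI is wider by 0.85

df = 95
98% CI: t* = 2.366, (71.88, 79.52), width = 2 · t* · s/√n = 7.63
99% CI: t* = 2.629, (71.46, 79.94), width = 2 · t* · s/√n = 8.48

The 99% CI is wider by 8.48 - 7.63 = 0.85.
Higher confidence requires a wider interval.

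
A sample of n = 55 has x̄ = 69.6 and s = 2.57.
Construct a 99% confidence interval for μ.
(68.67, 70.53)

t-interval (σ unknown):
df = n - 1 = 54
t* = 2.670 for 99% confidence

Margin of error = t* · s/√n = 2.670 · 2.57/√55 = 0.93

CI: (68.67, 70.53)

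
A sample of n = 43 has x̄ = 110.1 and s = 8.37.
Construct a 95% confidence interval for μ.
(107.52, 112.68)

t-interval (σ unknown):
df = n - 1 = 42
t* = 2.018 for 95% confidence

Margin of error = t* · s/√n = 2.018 · 8.37/√43 = 2.58

CI: (107.52, 112.68)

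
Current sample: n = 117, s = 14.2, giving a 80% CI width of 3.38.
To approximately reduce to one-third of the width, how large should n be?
n ≈ 1053

CI width ∝ 1/√n
To reduce width by factor 3, need √n to grow by 3 → need 3² = 9 times as many samples.

Current: n = 117, width = 3.38
New: n = 1053, width ≈ 1.12

Width reduced by factor of 3.38/1.12 = 3.02.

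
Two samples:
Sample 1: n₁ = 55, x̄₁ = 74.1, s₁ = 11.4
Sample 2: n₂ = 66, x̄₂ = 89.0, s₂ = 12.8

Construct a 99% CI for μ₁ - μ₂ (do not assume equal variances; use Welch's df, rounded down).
(-20.66, -9.14)

Difference: x̄₁ - x̄₂ = -14.90
SE = √(s₁²/n₁ + s₂²/n₂) = √(11.4²/55 + 12.8²/66) = 2.2012
df = 118.45 → 118 (Welch–Satterthwaite, rounded down)
t* = 2.618

CI: -14.90 ± 2.618 · 2.2012 = -14.90 ± 5.76 = (-20.66, -9.14)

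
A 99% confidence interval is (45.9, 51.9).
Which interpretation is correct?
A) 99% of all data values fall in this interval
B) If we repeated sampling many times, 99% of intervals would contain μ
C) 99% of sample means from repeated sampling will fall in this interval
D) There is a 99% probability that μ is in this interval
B

A) Wrong — a CI is about the parameter μ, not individual data values.
B) Correct — this is the frequentist long-run coverage interpretation.
C) Wrong — coverage applies to intervals containing μ, not to future x̄ values.
D) Wrong — μ is fixed; the randomness lives in the interval, not in μ.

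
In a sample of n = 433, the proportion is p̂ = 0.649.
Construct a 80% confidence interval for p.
(0.620, 0.678)

Proportion CI:
SE = √(p̂(1-p̂)/n) = √(0.649 · 0.351 / 433) = 0.02294

z* = 1.282
Margin = z* · SE = 1.282 · 0.02294 = 0.0294

CI: 0.649 ± 0.0294 = (0.620, 0.678)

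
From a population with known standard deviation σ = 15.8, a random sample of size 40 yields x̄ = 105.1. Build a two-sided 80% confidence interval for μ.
(101.90, 108.30)

z-interval (σ known):
z* = 1.282 for 80% confidence

Margin of error = z* · σ/√n = 1.282 · 15.8/√40 = 3.20

CI: (105.1 - 3.20, 105.1 + 3.20) = (101.90, 108.30)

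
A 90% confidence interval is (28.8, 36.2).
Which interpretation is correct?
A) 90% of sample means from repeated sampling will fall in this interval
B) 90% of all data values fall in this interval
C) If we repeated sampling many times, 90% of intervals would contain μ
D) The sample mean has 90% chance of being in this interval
C

A) Wrong — coverage applies to intervals containing μ, not to future x̄ values.
B) Wrong — a CI is about the parameter μ, not individual data values.
C) Correct — this is the frequentist long-run coverage interpretation.
D) Wrong — x̄ is observed and sits in the interval by construction.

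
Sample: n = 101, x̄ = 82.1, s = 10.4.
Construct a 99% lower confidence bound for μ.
μ ≥ 79.65

Lower bound (one-sided):
t* = 2.364 (one-sided for 99%)
Lower bound = x̄ - t* · s/√n = 82.1 - 2.364 · 10.4/√101 = 79.65

We are 99% confident that μ ≥ 79.65.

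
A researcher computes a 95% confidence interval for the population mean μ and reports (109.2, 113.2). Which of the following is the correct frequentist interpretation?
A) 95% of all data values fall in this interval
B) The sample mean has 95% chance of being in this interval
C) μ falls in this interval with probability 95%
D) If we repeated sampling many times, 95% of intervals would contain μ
D

A) Wrong — a CI is about the parameter μ, not individual data values.
B) Wrong — x̄ is observed and sits in the interval by construction.
C) Wrong — μ is fixed; the randomness lives in the interval, not in μ.
D) Correct — this is the frequentist long-run coverage interpretation.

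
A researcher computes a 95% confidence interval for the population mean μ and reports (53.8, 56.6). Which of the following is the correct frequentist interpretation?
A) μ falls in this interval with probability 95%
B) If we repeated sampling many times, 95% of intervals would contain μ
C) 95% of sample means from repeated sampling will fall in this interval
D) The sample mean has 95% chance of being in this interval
B

A) Wrong — μ is fixed; the randomness lives in the interval, not in μ.
B) Correct — this is the frequentist long-run coverage interpretation.
C) Wrong — coverage applies to intervals containing μ, not to future x̄ values.
D) Wrong — x̄ is observed and sits in the interval by construction.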